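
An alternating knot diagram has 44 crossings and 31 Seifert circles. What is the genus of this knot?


For alternating knots, g = (c - s + 1)/2.
= (44 - 31 + 1)/2
= 14/2 = 7

7


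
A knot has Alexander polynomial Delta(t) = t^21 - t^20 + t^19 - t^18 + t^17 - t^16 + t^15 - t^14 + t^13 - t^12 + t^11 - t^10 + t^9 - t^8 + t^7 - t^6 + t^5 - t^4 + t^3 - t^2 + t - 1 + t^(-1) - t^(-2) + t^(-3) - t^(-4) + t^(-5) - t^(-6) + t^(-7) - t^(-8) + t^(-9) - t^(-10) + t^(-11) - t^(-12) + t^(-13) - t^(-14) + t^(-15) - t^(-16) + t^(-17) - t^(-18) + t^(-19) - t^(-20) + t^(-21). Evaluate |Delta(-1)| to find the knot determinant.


Step 1: The polynomial has 43 terms with alternating signs, exponents from 21 down to -21.
Step 2: Substitute t = -1. The i-th term has coefficient (-1)^i and exponent (m-i),
  so its value is (-1)^i * (-1)^(m-i) = (-1)^m = -1 for every i.
Step 3: All 43 terms equal -1, so Delta(-1) = 43 * (-1) = -43
Step 4: |Delta(-1)| = 43

43


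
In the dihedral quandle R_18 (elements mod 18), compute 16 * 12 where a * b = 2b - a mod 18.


16 * 12 = 2*12 - 16 mod 18
= 24 - 16 mod 18
= 8 mod 18 = 8

8


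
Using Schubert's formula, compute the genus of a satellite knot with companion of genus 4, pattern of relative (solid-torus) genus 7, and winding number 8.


Schubert: g(satellite) = g_rel(pattern) + |winding| * g(companion),
where g_rel(pattern) is the genus of the pattern relative to the solid torus.
= 7 + 8 * 4
= 7 + 32 = 39

39


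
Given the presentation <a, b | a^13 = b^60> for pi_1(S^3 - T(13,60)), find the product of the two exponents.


The relation is a^13 = b^60.
Product of exponents = 13 * 60
= 780

780


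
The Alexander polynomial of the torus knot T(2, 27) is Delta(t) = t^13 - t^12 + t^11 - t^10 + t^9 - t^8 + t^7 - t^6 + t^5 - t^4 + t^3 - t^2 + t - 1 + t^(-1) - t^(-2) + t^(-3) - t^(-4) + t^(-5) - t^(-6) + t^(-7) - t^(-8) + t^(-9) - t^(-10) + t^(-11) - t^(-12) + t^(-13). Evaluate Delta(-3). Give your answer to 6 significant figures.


Substituting t = -3 into Delta(t) = t^13 - t^12 + t^11 - t^10 + t^9 - t^8 + t^7 - t^6 + t^5 - t^4 + t^3 - t^2 + t - 1 + t^(-1) - t^(-2) + t^(-3) - t^(-4) + t^(-5) - t^(-6) + t^(-7) - t^(-8) + t^(-9) - t^(-10) + t^(-11) - t^(-12) + t^(-13):
Term values: (-1594323) + (-531441) + (-177147) + (-59049) + (-19683) + (-6561) + (-2187) + (-729) + (-243) + (-81) + (-27) + (-9) + (-3) + (-1) + (-0.333333) + (-0.111111) + (-0.037037) + (-0.0123457) + (-0.00411523) + (-0.00137174) + (-0.000457247) + (-0.000152416) + (-5.08053e-05) + (-1.69351e-05) + (-5.64503e-06) + (-1.88168e-06) + (-6.27225e-07)
Sum = -2391484.5
Rounded to 6 significant figures: -2.39148e+06

-2.39148e+06


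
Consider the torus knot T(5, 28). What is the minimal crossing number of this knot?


For a torus knot T(p, q) with gcd(p,q)=1,
the crossing number is min(p*(q-1), q*(p-1)).
p*(q-1) = 5*27 = 135
q*(p-1) = 28*4 = 112
min(135, 112) = 112

112


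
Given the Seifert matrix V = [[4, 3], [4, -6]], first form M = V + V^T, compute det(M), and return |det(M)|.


Step 1: Form V + V^T where V = [[4, 3], [4, -6]]
  V^T = [[4, 4], [3, -6]]
  V + V^T = [[8, 7], [7, -12]]
Step 2: det(V + V^T) = 8*(-12) - 7*7
  = -96 - 49 = -145
Step 3: Knot determinant = |det(V + V^T)| = |-145| = 145

145


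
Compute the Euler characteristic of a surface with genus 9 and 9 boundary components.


chi = 2 - 2g - b
= 2 - 2*9 - 9
= 2 - 18 - 9 = -25

-25


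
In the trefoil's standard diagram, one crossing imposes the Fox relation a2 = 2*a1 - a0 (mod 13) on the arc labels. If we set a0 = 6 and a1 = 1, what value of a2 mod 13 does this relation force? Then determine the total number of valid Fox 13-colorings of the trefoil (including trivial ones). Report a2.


Step 1: Apply the given crossing relation 2*a1 - a0 - a2 = 0 (mod 13).
  a2 = 2*a1 - a0 mod 13
  a2 = 2*1 - 6 mod 13
  a2 = 2 - 6 mod 13
  a2 = -4 mod 13 = 9
Step 2: The trefoil has determinant 3.
  Number of Fox p-colorings (p prime) is p^2 if p = 3, else p.
  Since 13 does not divide 3, only trivial (constant) colorings exist.
  (So the trial a0 = 6, a1 = 1 with a0 != a1 does NOT extend to a valid coloring of the whole trefoil: the other two crossing relations require 3*(a1 - a0) = 0 (mod 13), which fails.)
  Total colorings = 13
Step 3: a2 = 9, total Fox 13-colorings = 13

9


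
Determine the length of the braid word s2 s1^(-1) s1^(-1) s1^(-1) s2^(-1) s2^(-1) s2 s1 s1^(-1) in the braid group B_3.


The word length counts the number of generators (including inverses).
Listing each generator: s2, s1^(-1), s1^(-1), s1^(-1), s2^(-1), s2^(-1), s2, s1, s1^(-1)
There are 9 generators in this braid word.

9


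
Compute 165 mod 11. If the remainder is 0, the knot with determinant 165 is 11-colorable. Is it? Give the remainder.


Step 1: A knot is p-colorable if and only if p divides its determinant.
Step 2: Compute 165 mod 11.
165 = 15 * 11 + 0
Step 3: 165 mod 11 = 0
Step 4: The knot is 11-colorable: yes

0


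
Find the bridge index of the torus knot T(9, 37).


The bridge number of T(p,q) is min(p,q).
min(9, 37) = 9

9


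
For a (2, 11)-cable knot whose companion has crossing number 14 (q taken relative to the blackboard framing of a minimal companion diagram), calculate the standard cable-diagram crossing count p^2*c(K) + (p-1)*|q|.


Step 1: Each of the c(K) crossings of the companion diagram becomes p*p = p^2 crossings among the p parallel strands, and each of the |q| twists s_1 s_2 ... s_(p-1) adds (p-1) crossings.
  Crossings = p^2 * c(K) + (p-1)*|q|
Step 2: = 2^2 * 14 + (2-1)*11
Step 3: = 4*14 + 1*11
Step 4: = 56 + 11 = 67

67


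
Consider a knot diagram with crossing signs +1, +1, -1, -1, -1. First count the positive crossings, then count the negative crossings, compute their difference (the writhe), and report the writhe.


Step 1: Count positive crossings (+1).
Positive crossings: 2
Step 2: Count negative crossings (-1).
Negative crossings: 3
Step 3: Writhe = (positive) - (negative)
w = 2 - 3 = -1
Step 4: |w| = 1, and w is negative

-1


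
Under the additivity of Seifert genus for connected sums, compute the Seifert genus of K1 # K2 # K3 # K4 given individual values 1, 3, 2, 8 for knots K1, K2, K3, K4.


The Seifert genus is additive under connected sum.
Seifert genus(K1 # K2 # K3 # K4) = (1) + (3) + (2) + (8)
= 14

14


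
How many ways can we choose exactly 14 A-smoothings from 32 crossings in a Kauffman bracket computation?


We choose which 14 of 32 crossings get A-smoothings.
C(32, 14) = 32! / (14! * 18!)
= 471435600

471435600


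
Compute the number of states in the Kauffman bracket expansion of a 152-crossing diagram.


Each crossing contributes 2 choices (A-smoothing or B-smoothing).
Total states = 2^152 = 5708990770823839524233143877797980545530986496

5708990770823839524233143877797980545530986496


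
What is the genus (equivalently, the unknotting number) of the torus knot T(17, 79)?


For a torus knot T(p,q), both the unknotting number and genus equal (p-1)(q-1)/2.
= (17-1)(79-1)/2
= 16*78/2
= 1248/2 = 624

624


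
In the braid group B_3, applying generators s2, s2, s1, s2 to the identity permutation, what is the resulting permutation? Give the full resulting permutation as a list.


Starting with identity [1, 2, 3].
Apply generators in sequence:
  After s2: [1, 3, 2]
  After s2: [1, 2, 3]
  After s1: [2, 1, 3]
  After s2: [2, 3, 1]
Final permutation: [2, 3, 1]

[2, 3, 1]


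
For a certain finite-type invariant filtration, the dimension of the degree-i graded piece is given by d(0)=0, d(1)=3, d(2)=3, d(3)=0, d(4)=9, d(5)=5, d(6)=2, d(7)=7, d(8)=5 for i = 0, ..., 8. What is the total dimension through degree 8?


Total dimension = d(0) + d(1) + ... + d(8)
= 0 + 3 + 3 + 0 + 9 + 5 + 2 + 7 + 5
= 34

34


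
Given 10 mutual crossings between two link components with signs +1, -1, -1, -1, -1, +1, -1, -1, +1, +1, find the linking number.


Step 1: Count positive crossings: 4
Step 2: Count negative crossings: 6
Step 3: Sum of signs = 4 - 6 = -2
Step 4: Linking number = sum/2 = -2/2 = -1

-1


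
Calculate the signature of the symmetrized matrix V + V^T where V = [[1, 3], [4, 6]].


Step 1: V + V^T = [[2, 7], [7, 12]]
Step 2: trace = 14, det = -25
Step 3: Discriminant = 14^2 - 4*(-25) = 296
Step 4: Eigenvalues: 15.6023, -1.60233
Step 5: Signature = (# positive eigenvalues) - (# negative eigenvalues) = 0

0


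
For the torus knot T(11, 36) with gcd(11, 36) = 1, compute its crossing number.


For a torus knot T(p, q) with gcd(p,q)=1,
the crossing number is min(p*(q-1), q*(p-1)).
p*(q-1) = 11*35 = 385
q*(p-1) = 36*10 = 360
min(385, 360) = 360

360


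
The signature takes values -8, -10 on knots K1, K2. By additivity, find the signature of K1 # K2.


The signature is additive under connected sum.
signature(K1 # K2) = (-8) + (-10)
= -18

-18


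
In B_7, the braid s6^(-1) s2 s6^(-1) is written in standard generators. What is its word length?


The word length counts the number of generators (including inverses).
Listing each generator: s6^(-1), s2, s6^(-1)
There are 3 generators in this braid word.

3


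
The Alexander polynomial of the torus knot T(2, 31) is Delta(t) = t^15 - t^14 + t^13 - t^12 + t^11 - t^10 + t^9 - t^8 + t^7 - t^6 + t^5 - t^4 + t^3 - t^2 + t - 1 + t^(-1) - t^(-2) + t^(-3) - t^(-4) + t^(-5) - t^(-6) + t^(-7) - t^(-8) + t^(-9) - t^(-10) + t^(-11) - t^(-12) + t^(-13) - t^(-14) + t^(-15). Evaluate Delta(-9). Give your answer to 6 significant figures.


Substituting t = -9 into Delta(t) = t^15 - t^14 + t^13 - t^12 + t^11 - t^10 + t^9 - t^8 + t^7 - t^6 + t^5 - t^4 + t^3 - t^2 + t - 1 + t^(-1) - t^(-2) + t^(-3) - t^(-4) + t^(-5) - t^(-6) + t^(-7) - t^(-8) + t^(-9) - t^(-10) + t^(-11) - t^(-12) + t^(-13) - t^(-14) + t^(-15):
Term values: (-205891132094649) + (-22876792454961) + (-2541865828329) + (-282429536481) + (-31381059609) + (-3486784401) + (-387420489) + (-43046721) + (-4782969) + (-531441) + (-59049) + (-6561) + (-729) + (-81) + (-9) + (-1) + (-0.111111) + (-0.0123457) + (-0.00137174) + (-0.000152416) + (-1.69351e-05) + (-1.88168e-06) + (-2.09075e-07) + (-2.32306e-08) + (-2.58117e-09) + (-2.86797e-10) + (-3.18664e-11) + (-3.54071e-12) + (-3.93412e-13) + (-4.37124e-14) + (-4.85694e-15)
Sum = -2.316275236e+14
Rounded to 6 significant figures: -2.31628e+14

-2.31628e+14


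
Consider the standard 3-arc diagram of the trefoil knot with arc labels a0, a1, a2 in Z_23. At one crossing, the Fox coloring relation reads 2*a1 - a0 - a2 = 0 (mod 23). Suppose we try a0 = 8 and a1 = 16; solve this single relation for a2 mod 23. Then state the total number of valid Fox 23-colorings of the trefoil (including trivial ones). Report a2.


Step 1: Apply the given crossing relation 2*a1 - a0 - a2 = 0 (mod 23).
  a2 = 2*a1 - a0 mod 23
  a2 = 2*16 - 8 mod 23
  a2 = 32 - 8 mod 23
  a2 = 24 mod 23 = 1
Step 2: The trefoil has determinant 3.
  Number of Fox p-colorings (p prime) is p^2 if p = 3, else p.
  Since 23 does not divide 3, only trivial (constant) colorings exist.
  (So the trial a0 = 8, a1 = 16 with a0 != a1 does NOT extend to a valid coloring of the whole trefoil: the other two crossing relations require 3*(a1 - a0) = 0 (mod 23), which fails.)
  Total colorings = 23
Step 3: a2 = 1, total Fox 23-colorings = 23

1


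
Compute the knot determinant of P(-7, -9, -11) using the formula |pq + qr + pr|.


Step 1: Compute pq + qr + pr.
pq = (-7)*(-9) = 63
qr = (-9)*(-11) = 99
pr = (-7)*(-11) = 77
pq + qr + pr = 63 + 99 + 77 = 239
Step 2: Take absolute value.
det(P(-7,-9,-11)) = |239| = 239

239


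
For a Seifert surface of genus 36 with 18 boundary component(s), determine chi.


chi = 2 - 2g - b
= 2 - 2*36 - 18
= 2 - 72 - 18 = -88

-88


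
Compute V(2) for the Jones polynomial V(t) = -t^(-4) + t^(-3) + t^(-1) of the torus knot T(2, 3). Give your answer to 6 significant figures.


Substituting t = 2 into V(t) = -t^(-4) + t^(-3) + t^(-1):
  (-)t^(-4) = -0.0625
  (+)t^(-3) = 0.125
  (+)t^(-1) = 0.5
Sum = (-0.0625) + (0.125) + (0.5)
= 0.5625
Rounded to 6 significant figures: 0.5625

0.5625


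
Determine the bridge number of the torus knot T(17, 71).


The bridge number of T(p,q) is min(p,q).
min(17, 71) = 17

17


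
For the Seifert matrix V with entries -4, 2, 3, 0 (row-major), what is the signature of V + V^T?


Step 1: V + V^T = [[-8, 5], [5, 0]]
Step 2: trace = -8, det = -25
Step 3: Discriminant = (-8)^2 - 4*(-25) = 164
Step 4: Eigenvalues: 2.40312, -10.4031
Step 5: Signature = (# positive eigenvalues) - (# negative eigenvalues) = 0

0


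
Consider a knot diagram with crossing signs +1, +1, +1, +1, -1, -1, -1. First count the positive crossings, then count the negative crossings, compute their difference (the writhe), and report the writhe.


Step 1: Count positive crossings (+1).
Positive crossings: 4
Step 2: Count negative crossings (-1).
Negative crossings: 3
Step 3: Writhe = (positive) - (negative)
w = 4 - 3 = 1
Step 4: |w| = 1, and w is positive

1


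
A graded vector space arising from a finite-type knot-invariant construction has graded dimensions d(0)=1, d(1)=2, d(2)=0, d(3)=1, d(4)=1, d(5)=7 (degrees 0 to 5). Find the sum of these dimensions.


Total dimension = d(0) + d(1) + ... + d(5)
= 1 + 2 + 0 + 1 + 1 + 7
= 12

12


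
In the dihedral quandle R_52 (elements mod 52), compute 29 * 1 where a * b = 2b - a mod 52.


29 * 1 = 2*1 - 29 mod 52
= 2 - 29 mod 52
= -27 mod 52 = 25

25


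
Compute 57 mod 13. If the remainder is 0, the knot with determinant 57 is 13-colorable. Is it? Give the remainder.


Step 1: A knot is p-colorable if and only if p divides its determinant.
Step 2: Compute 57 mod 13.
57 = 4 * 13 + 5
Step 3: 57 mod 13 = 5
Step 4: The knot is 13-colorable: no

5


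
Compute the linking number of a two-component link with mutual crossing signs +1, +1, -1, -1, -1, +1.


Step 1: Count positive crossings: 3
Step 2: Count negative crossings: 3
Step 3: Sum of signs = 3 - 3 = 0
Step 4: Linking number = sum/2 = 0/2 = 0

0


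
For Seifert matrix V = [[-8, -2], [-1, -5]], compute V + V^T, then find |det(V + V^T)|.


Step 1: Form V + V^T where V = [[-8, -2], [-1, -5]]
  V^T = [[-8, -1], [-2, -5]]
  V + V^T = [[-16, -3], [-3, -10]]
Step 2: det(V + V^T) = (-16)*(-10) - (-3)*(-3)
  = 160 - 9 = 151
Step 3: Knot determinant = |det(V + V^T)| = |151| = 151

151


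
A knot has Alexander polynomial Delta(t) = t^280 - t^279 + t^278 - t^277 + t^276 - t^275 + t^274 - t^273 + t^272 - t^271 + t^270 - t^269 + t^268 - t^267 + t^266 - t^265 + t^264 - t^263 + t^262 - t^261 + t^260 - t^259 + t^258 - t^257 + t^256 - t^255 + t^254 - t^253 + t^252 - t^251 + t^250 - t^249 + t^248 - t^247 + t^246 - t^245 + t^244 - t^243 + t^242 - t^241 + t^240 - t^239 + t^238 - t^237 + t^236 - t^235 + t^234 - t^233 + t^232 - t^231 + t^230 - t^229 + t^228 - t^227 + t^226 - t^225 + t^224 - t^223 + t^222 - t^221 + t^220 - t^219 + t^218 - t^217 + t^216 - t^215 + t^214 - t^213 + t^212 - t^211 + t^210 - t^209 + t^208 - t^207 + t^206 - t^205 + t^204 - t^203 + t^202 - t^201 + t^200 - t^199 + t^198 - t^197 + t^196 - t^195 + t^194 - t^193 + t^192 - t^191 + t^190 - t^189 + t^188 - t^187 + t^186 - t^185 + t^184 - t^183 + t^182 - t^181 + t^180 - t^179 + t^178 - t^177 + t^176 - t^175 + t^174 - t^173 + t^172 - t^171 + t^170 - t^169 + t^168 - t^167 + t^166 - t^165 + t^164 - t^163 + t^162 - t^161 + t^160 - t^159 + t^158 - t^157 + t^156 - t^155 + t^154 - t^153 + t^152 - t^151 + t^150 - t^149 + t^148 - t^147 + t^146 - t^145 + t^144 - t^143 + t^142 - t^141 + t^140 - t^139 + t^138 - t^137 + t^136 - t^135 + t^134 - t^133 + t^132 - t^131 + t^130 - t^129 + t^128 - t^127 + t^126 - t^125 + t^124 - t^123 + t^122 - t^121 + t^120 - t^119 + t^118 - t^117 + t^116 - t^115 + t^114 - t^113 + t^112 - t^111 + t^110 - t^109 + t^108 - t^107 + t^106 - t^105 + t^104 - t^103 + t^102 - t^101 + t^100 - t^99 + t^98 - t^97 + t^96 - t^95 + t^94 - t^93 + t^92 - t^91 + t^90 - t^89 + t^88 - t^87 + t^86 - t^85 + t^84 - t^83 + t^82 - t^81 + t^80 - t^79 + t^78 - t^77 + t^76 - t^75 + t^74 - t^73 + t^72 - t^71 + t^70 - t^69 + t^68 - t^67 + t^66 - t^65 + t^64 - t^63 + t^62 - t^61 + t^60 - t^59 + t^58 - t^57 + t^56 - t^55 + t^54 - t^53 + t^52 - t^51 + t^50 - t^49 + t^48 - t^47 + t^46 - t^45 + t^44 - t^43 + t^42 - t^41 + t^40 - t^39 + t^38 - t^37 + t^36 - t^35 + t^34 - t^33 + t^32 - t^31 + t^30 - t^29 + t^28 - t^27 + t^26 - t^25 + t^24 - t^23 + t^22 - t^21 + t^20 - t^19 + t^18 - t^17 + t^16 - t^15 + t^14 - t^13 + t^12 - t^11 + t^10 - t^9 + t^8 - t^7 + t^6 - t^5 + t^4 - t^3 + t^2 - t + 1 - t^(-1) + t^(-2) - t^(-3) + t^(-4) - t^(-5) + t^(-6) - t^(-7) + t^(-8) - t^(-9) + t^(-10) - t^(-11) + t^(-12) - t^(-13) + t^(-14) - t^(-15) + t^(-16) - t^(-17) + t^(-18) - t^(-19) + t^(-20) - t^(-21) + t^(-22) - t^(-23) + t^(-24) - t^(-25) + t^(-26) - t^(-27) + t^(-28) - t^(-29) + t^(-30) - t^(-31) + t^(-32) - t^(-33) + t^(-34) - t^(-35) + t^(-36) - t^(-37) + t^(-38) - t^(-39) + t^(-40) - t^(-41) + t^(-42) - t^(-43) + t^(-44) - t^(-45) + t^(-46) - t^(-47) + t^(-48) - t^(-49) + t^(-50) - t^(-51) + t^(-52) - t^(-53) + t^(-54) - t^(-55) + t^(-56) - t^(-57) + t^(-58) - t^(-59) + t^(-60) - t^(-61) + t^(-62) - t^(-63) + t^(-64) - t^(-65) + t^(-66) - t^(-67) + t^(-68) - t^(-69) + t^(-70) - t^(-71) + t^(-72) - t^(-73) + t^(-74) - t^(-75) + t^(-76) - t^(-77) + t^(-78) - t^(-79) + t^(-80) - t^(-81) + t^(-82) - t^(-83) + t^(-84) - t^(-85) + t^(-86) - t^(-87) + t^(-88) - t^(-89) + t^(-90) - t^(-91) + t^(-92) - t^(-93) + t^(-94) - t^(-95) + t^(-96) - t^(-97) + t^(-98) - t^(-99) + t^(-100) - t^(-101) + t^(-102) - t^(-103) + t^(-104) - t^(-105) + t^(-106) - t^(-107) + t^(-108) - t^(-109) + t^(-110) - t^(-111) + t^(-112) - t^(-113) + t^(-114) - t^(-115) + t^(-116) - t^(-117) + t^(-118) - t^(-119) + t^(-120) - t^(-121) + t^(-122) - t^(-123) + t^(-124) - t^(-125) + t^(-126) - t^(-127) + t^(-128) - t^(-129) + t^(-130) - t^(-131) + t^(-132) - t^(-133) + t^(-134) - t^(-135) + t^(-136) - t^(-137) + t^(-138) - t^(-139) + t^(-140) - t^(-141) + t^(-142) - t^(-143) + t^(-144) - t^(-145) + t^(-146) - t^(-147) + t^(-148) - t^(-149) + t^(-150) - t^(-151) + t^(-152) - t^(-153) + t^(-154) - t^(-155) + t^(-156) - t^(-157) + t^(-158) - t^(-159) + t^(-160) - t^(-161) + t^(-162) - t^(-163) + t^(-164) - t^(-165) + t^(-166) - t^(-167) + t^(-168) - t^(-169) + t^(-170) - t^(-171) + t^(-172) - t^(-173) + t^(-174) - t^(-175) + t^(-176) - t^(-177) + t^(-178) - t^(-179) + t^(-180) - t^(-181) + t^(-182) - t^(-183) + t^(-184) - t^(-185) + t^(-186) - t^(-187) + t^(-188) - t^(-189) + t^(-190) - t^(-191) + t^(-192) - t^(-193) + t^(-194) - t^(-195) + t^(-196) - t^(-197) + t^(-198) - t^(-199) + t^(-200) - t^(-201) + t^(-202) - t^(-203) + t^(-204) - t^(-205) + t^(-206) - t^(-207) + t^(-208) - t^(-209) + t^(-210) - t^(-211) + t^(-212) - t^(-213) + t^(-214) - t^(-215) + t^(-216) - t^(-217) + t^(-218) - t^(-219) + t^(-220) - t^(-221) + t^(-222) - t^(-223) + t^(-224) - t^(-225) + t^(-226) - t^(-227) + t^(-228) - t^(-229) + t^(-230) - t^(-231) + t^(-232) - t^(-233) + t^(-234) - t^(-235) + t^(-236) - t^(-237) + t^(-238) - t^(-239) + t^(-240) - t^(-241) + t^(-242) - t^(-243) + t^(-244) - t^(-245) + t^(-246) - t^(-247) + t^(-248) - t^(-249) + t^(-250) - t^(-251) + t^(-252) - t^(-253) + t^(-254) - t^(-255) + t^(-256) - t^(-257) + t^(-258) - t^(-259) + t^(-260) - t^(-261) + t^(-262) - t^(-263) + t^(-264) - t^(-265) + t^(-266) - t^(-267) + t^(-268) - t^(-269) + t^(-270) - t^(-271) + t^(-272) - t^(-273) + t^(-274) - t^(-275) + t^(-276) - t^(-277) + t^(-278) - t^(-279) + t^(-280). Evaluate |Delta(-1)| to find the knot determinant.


Step 1: The polynomial has 561 terms with alternating signs, exponents from 280 down to -280.
Step 2: Substitute t = -1. The i-th term has coefficient (-1)^i and exponent (m-i),
  so its value is (-1)^i * (-1)^(m-i) = (-1)^m = 1 for every i.
Step 3: All 561 terms equal 1, so Delta(-1) = 561 * (1) = 561
Step 4: |Delta(-1)| = 561

561


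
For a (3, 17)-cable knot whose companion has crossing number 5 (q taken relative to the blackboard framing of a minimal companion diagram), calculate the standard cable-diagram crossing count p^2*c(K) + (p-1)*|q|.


Step 1: Each of the c(K) crossings of the companion diagram becomes p*p = p^2 crossings among the p parallel strands, and each of the |q| twists s_1 s_2 ... s_(p-1) adds (p-1) crossings.
  Crossings = p^2 * c(K) + (p-1)*|q|
Step 2: = 3^2 * 5 + (3-1)*17
Step 3: = 9*5 + 2*17
Step 4: = 45 + 34 = 79

79


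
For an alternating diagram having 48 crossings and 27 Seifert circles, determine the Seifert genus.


For alternating knots, g = (c - s + 1)/2.
= (48 - 27 + 1)/2
= 22/2 = 11

11


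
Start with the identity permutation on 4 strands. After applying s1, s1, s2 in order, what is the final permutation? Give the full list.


Starting with identity [1, 2, 3, 4].
Apply generators in sequence:
  After s1: [2, 1, 3, 4]
  After s1: [1, 2, 3, 4]
  After s2: [1, 3, 2, 4]
Final permutation: [1, 3, 2, 4]

[1, 3, 2, 4]


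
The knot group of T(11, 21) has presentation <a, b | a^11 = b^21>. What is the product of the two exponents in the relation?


The relation is a^11 = b^21.
Product of exponents = 11 * 21
= 231

231


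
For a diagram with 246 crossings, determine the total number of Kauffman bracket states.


Each crossing contributes 2 choices (A-smoothing or B-smoothing).
Total states = 2^246 = 113078212145816597093331040047546785012958969400039613319782796882727665664

113078212145816597093331040047546785012958969400039613319782796882727665664


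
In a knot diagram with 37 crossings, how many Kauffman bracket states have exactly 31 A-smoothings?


We choose which 31 of 37 crossings get A-smoothings.
C(37, 31) = 37! / (31! * 6!)
= 2324784

2324784


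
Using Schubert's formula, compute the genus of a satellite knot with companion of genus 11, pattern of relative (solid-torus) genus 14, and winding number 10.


Schubert: g(satellite) = g_rel(pattern) + |winding| * g(companion),
where g_rel(pattern) is the genus of the pattern relative to the solid torus.
= 14 + 10 * 11
= 14 + 110 = 124

124


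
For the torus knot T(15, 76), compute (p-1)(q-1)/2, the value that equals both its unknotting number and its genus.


For a torus knot T(p,q), both the unknotting number and genus equal (p-1)(q-1)/2.
= (15-1)(76-1)/2
= 14*75/2
= 1050/2 = 525

525


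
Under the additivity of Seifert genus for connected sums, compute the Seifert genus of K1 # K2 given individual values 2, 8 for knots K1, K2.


The Seifert genus is additive under connected sum.
Seifert genus(K1 # K2) = (2) + (8)
= 10

10


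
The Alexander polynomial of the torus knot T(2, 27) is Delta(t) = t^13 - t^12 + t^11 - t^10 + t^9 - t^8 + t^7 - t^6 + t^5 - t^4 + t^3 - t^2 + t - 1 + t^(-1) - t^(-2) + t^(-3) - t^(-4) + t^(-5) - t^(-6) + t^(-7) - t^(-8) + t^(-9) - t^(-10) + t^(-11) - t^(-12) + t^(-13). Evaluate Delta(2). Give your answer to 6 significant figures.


Substituting t = 2 into Delta(t) = t^13 - t^12 + t^11 - t^10 + t^9 - t^8 + t^7 - t^6 + t^5 - t^4 + t^3 - t^2 + t - 1 + t^(-1) - t^(-2) + t^(-3) - t^(-4) + t^(-5) - t^(-6) + t^(-7) - t^(-8) + t^(-9) - t^(-10) + t^(-11) - t^(-12) + t^(-13):
Term values: (8192) + (-4096) + (2048) + (-1024) + (512) + (-256) + (128) + (-64) + (32) + (-16) + (8) + (-4) + (2) + (-1) + (0.5) + (-0.25) + (0.125) + (-0.0625) + (0.03125) + (-0.015625) + (0.0078125) + (-0.00390625) + (0.00195312) + (-0.000976562) + (0.000488281) + (-0.000244141) + (0.00012207)
Sum = 5461.333374
Rounded to 6 significant figures: 5461.33

5461.33


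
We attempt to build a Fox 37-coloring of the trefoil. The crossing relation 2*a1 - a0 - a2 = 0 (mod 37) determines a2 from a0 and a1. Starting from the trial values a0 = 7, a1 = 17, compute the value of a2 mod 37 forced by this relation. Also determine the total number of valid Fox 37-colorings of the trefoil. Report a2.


Step 1: Apply the given crossing relation 2*a1 - a0 - a2 = 0 (mod 37).
  a2 = 2*a1 - a0 mod 37
  a2 = 2*17 - 7 mod 37
  a2 = 34 - 7 mod 37
  a2 = 27 mod 37 = 27
Step 2: The trefoil has determinant 3.
  Number of Fox p-colorings (p prime) is p^2 if p = 3, else p.
  Since 37 does not divide 3, only trivial (constant) colorings exist.
  (So the trial a0 = 7, a1 = 17 with a0 != a1 does NOT extend to a valid coloring of the whole trefoil: the other two crossing relations require 3*(a1 - a0) = 0 (mod 37), which fails.)
  Total colorings = 37
Step 3: a2 = 27, total Fox 37-colorings = 37

27


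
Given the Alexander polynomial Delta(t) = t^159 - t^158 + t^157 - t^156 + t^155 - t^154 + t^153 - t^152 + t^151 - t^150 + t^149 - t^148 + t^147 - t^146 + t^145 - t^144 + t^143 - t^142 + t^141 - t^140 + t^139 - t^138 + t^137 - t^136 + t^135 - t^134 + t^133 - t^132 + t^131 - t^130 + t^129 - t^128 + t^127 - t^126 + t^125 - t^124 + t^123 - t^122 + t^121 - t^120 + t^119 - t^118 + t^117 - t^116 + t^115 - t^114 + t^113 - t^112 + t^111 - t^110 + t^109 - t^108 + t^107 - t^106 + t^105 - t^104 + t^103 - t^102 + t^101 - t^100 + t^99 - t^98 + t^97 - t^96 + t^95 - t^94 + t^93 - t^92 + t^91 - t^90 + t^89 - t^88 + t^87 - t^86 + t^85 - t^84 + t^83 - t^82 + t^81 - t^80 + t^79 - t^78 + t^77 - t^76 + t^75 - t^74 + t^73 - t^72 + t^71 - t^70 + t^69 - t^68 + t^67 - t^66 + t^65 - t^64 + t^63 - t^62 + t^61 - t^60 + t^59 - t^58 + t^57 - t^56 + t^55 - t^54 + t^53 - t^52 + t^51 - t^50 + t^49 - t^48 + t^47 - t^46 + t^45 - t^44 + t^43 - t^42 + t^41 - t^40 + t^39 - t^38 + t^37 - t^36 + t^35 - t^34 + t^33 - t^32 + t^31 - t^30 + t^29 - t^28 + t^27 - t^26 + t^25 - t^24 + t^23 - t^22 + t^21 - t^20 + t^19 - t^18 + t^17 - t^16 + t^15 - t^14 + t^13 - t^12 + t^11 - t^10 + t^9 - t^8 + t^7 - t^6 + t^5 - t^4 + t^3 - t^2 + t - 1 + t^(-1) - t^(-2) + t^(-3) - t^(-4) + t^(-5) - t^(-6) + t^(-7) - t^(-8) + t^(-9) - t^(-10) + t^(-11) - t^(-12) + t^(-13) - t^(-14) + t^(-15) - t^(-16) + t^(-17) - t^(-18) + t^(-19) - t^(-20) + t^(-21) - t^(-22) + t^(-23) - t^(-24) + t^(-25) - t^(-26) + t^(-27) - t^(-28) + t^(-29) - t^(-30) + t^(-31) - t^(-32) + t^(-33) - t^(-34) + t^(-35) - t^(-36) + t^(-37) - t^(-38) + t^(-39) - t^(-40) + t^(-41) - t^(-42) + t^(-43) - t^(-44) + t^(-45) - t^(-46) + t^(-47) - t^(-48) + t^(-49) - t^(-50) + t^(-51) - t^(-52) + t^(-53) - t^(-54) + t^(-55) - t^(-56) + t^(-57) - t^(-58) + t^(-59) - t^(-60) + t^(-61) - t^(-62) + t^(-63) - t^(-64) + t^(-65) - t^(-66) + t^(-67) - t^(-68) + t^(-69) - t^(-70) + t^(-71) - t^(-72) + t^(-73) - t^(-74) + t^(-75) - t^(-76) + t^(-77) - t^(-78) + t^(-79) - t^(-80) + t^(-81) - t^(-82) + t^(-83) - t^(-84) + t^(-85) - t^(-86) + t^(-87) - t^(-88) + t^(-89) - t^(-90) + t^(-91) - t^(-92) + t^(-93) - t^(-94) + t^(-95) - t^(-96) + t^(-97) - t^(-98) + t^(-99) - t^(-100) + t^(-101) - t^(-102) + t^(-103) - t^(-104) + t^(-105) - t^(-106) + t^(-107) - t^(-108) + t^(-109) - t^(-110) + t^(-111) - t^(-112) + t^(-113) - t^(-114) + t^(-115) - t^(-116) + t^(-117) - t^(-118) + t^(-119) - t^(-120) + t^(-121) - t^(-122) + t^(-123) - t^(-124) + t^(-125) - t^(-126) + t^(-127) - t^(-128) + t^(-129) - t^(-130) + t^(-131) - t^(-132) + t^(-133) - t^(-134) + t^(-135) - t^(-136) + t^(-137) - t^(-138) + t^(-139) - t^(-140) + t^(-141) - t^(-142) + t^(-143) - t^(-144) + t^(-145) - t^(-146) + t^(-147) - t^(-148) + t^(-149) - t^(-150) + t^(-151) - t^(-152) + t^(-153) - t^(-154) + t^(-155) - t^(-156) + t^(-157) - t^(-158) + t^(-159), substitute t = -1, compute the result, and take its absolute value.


Step 1: The polynomial has 319 terms with alternating signs, exponents from 159 down to -159.
Step 2: Substitute t = -1. The i-th term has coefficient (-1)^i and exponent (m-i),
  so its value is (-1)^i * (-1)^(m-i) = (-1)^m = -1 for every i.
Step 3: All 319 terms equal -1, so Delta(-1) = 319 * (-1) = -319
Step 4: |Delta(-1)| = 319

319


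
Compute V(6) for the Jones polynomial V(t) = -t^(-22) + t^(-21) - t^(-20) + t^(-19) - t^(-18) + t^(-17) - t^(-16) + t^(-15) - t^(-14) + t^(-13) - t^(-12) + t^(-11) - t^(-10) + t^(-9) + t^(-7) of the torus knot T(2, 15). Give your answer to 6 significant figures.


Substituting t = 6 into V(t) = -t^(-22) + t^(-21) - t^(-20) + t^(-19) - t^(-18) + t^(-17) - t^(-16) + t^(-15) - t^(-14) + t^(-13) - t^(-12) + t^(-11) - t^(-10) + t^(-9) + t^(-7):
  (-)t^(-22) = -7.59753e-18
  (+)t^(-21) = 4.55852e-17
  (-)t^(-20) = -2.73511e-16
  (+)t^(-19) = 1.64107e-15
  (-)t^(-18) = -9.8464e-15
  (+)t^(-17) = 5.90784e-14
  (-)t^(-16) = -3.5447e-13
  (+)t^(-15) = 2.12682e-12
  (-)t^(-14) = -1.27609e-11
  (+)t^(-13) = 7.65656e-11
  (-)t^(-12) = -4.59394e-10
  (+)t^(-11) = 2.75636e-09
  (-)t^(-10) = -1.65382e-08
  (+)t^(-9) = 9.9229e-08
  (+)t^(-7) = 3.57225e-06
Sum = (-7.59753e-18) + (4.55852e-17) + (-2.73511e-16) + (1.64107e-15) + (-9.8464e-15) + (5.90784e-14) + (-3.5447e-13) + (2.12682e-12) + (-1.27609e-11) + (7.65656e-11) + (-4.59394e-10) + (2.75636e-09) + (-1.65382e-08) + (9.9229e-08) + (3.57225e-06)
= 3.657298539e-06
Rounded to 6 significant figures: 3.6573e-06

3.6573e-06


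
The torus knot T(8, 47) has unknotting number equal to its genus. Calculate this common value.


For a torus knot T(p,q), both the unknotting number and genus equal (p-1)(q-1)/2.
= (8-1)(47-1)/2
= 7*46/2
= 322/2 = 161

161


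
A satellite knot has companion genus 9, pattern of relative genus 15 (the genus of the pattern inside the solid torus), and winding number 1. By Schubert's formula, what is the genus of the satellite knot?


Schubert: g(satellite) = g_rel(pattern) + |winding| * g(companion),
where g_rel(pattern) is the genus of the pattern relative to the solid torus.
= 15 + 1 * 9
= 15 + 9 = 24

24


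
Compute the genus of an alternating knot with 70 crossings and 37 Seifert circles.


For alternating knots, g = (c - s + 1)/2.
= (70 - 37 + 1)/2
= 34/2 = 17

17


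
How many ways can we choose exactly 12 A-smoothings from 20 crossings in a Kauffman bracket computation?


We choose which 12 of 20 crossings get A-smoothings.
C(20, 12) = 20! / (12! * 8!)
= 125970

125970


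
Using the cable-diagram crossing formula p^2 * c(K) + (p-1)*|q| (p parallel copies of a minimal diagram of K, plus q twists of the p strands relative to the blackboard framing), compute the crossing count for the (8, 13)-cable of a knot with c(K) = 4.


Step 1: Each of the c(K) crossings of the companion diagram becomes p*p = p^2 crossings among the p parallel strands, and each of the |q| twists s_1 s_2 ... s_(p-1) adds (p-1) crossings.
  Crossings = p^2 * c(K) + (p-1)*|q|
Step 2: = 8^2 * 4 + (8-1)*13
Step 3: = 64*4 + 7*13
Step 4: = 256 + 91 = 347

347


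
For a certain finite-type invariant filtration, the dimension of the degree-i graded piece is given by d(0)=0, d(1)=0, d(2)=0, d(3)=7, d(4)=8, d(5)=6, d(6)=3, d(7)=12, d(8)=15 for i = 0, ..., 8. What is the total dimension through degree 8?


Total dimension = d(0) + d(1) + ... + d(8)
= 0 + 0 + 0 + 7 + 8 + 6 + 3 + 12 + 15
= 51

51


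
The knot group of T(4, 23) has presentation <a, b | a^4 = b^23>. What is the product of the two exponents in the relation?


The relation is a^4 = b^23.
Product of exponents = 4 * 23
= 92

92


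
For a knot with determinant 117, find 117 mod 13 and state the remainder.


Step 1: A knot is p-colorable if and only if p divides its determinant.
Step 2: Compute 117 mod 13.
117 = 9 * 13 + 0
Step 3: 117 mod 13 = 0
Step 4: The knot is 13-colorable: yes

0


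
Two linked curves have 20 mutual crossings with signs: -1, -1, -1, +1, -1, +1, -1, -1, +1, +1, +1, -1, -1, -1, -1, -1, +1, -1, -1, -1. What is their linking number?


Step 1: Count positive crossings: 6
Step 2: Count negative crossings: 14
Step 3: Sum of signs = 6 - 14 = -8
Step 4: Linking number = sum/2 = -8/2 = -4

-4


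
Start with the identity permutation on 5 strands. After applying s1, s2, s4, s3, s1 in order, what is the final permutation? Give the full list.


Starting with identity [1, 2, 3, 4, 5].
Apply generators in sequence:
  After s1: [2, 1, 3, 4, 5]
  After s2: [2, 3, 1, 4, 5]
  After s4: [2, 3, 1, 5, 4]
  After s3: [2, 3, 5, 1, 4]
  After s1: [3, 2, 5, 1, 4]
Final permutation: [3, 2, 5, 1, 4]

[3, 2, 5, 1, 4]


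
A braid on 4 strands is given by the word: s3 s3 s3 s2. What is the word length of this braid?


The word length counts the number of generators (including inverses).
Listing each generator: s3, s3, s3, s2
There are 4 generators in this braid word.

4


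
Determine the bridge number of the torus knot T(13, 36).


The bridge number of T(p,q) is min(p,q).
min(13, 36) = 13

13


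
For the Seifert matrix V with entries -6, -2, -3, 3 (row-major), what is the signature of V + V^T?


Step 1: V + V^T = [[-12, -5], [-5, 6]]
Step 2: trace = -6, det = -97
Step 3: Discriminant = (-6)^2 - 4*(-97) = 424
Step 4: Eigenvalues: 7.29563, -13.2956
Step 5: Signature = (# positive eigenvalues) - (# negative eigenvalues) = 0

0


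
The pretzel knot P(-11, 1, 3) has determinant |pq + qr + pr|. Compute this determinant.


Step 1: Compute pq + qr + pr.
pq = (-11)*1 = -11
qr = 1*3 = 3
pr = (-11)*3 = -33
pq + qr + pr = -11 + 3 + (-33) = -41
Step 2: Take absolute value.
det(P(-11,1,3)) = |-41| = 41

41


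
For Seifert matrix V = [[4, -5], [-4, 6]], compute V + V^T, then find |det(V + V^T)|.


Step 1: Form V + V^T where V = [[4, -5], [-4, 6]]
  V^T = [[4, -4], [-5, 6]]
  V + V^T = [[8, -9], [-9, 12]]
Step 2: det(V + V^T) = 8*12 - (-9)*(-9)
  = 96 - 81 = 15
Step 3: Knot determinant = |det(V + V^T)| = |15| = 15

15


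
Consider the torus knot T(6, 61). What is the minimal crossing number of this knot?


For a torus knot T(p, q) with gcd(p,q)=1,
the crossing number is min(p*(q-1), q*(p-1)).
p*(q-1) = 6*60 = 360
q*(p-1) = 61*5 = 305
min(360, 305) = 305

305


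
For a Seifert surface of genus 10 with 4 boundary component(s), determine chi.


chi = 2 - 2g - b
= 2 - 2*10 - 4
= 2 - 20 - 4 = -22

-22


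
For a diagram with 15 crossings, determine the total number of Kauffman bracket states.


Each crossing contributes 2 choices (A-smoothing or B-smoothing).
Total states = 2^15 = 32768

32768


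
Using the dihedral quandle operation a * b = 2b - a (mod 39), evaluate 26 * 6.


26 * 6 = 2*6 - 26 mod 39
= 12 - 26 mod 39
= -14 mod 39 = 25

25


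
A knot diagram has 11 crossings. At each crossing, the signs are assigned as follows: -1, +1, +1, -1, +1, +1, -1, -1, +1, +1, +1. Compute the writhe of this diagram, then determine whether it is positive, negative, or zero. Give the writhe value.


Step 1: Count positive crossings (+1).
Positive crossings: 7
Step 2: Count negative crossings (-1).
Negative crossings: 4
Step 3: Writhe = (positive) - (negative)
w = 7 - 4 = 3
Step 4: |w| = 3, and w is positive

3


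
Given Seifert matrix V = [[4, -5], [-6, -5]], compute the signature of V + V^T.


Step 1: V + V^T = [[8, -11], [-11, -10]]
Step 2: trace = -2, det = -201
Step 3: Discriminant = (-2)^2 - 4*(-201) = 808
Step 4: Eigenvalues: 13.2127, -15.2127
Step 5: Signature = (# positive eigenvalues) - (# negative eigenvalues) = 0

0


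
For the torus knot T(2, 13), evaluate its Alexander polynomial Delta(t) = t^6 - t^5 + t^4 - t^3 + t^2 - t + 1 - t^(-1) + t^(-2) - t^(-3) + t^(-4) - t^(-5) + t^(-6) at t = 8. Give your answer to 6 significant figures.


Substituting t = 8 into Delta(t) = t^6 - t^5 + t^4 - t^3 + t^2 - t + 1 - t^(-1) + t^(-2) - t^(-3) + t^(-4) - t^(-5) + t^(-6):
Term values: (262144) + (-32768) + (4096) + (-512) + (64) + (-8) + (1) + (-0.125) + (0.015625) + (-0.00195312) + (0.000244141) + (-3.05176e-05) + (3.8147e-06)
Sum = 233016.8889
Rounded to 6 significant figures: 233017

233017


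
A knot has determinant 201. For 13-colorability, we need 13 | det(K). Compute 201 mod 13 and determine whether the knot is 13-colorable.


Step 1: A knot is p-colorable if and only if p divides its determinant.
Step 2: Compute 201 mod 13.
201 = 15 * 13 + 6
Step 3: 201 mod 13 = 6
Step 4: The knot is 13-colorable: no

6


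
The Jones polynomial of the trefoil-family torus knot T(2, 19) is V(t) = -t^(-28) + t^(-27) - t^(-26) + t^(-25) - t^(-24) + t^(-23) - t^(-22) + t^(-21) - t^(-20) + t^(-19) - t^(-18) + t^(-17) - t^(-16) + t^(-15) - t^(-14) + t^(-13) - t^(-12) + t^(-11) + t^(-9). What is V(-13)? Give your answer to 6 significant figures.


Substituting t = -13 into V(t) = -t^(-28) + t^(-27) - t^(-26) + t^(-25) - t^(-24) + t^(-23) - t^(-22) + t^(-21) - t^(-20) + t^(-19) - t^(-18) + t^(-17) - t^(-16) + t^(-15) - t^(-14) + t^(-13) - t^(-12) + t^(-11) + t^(-9):
  (-)t^(-28) = -6.45039e-32
  (+)t^(-27) = -8.38551e-31
  (-)t^(-26) = -1.09012e-29
  (+)t^(-25) = -1.41715e-28
  (-)t^(-24) = -1.8423e-27
  (+)t^(-23) = -2.39499e-26
  (-)t^(-22) = -3.11348e-25
  (+)t^(-21) = -4.04753e-24
  (-)t^(-20) = -5.26178e-23
  (+)t^(-19) = -6.84032e-22
  (-)t^(-18) = -8.89241e-21
  (+)t^(-17) = -1.15601e-19
  (-)t^(-16) = -1.50282e-18
  (+)t^(-15) = -1.95366e-17
  (-)t^(-14) = -2.53976e-16
  (+)t^(-13) = -3.30169e-15
  (-)t^(-12) = -4.2922e-14
  (+)t^(-11) = -5.57986e-13
  (+)t^(-9) = -9.42996e-11
Sum = (-6.45039e-32) + (-8.38551e-31) + (-1.09012e-29) + (-1.41715e-28) + (-1.8423e-27) + (-2.39499e-26) + (-3.11348e-25) + (-4.04753e-24) + (-5.26178e-23) + (-6.84032e-22) + (-8.89241e-21) + (-1.15601e-19) + (-1.50282e-18) + (-1.95366e-17) + (-2.53976e-16) + (-3.30169e-15) + (-4.2922e-14) + (-5.57986e-13) + (-9.42996e-11)
= -9.490407996e-11
Rounded to 6 significant figures: -9.49041e-11

-9.49041e-11


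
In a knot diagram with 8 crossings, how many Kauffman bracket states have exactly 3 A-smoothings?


We choose which 3 of 8 crossings get A-smoothings.
C(8, 3) = 8! / (3! * 5!)
= 56

56


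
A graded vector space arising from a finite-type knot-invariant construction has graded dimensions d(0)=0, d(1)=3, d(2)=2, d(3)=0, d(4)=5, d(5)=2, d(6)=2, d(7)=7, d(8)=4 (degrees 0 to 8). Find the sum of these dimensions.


Total dimension = d(0) + d(1) + ... + d(8)
= 0 + 3 + 2 + 0 + 5 + 2 + 2 + 7 + 4
= 25

25


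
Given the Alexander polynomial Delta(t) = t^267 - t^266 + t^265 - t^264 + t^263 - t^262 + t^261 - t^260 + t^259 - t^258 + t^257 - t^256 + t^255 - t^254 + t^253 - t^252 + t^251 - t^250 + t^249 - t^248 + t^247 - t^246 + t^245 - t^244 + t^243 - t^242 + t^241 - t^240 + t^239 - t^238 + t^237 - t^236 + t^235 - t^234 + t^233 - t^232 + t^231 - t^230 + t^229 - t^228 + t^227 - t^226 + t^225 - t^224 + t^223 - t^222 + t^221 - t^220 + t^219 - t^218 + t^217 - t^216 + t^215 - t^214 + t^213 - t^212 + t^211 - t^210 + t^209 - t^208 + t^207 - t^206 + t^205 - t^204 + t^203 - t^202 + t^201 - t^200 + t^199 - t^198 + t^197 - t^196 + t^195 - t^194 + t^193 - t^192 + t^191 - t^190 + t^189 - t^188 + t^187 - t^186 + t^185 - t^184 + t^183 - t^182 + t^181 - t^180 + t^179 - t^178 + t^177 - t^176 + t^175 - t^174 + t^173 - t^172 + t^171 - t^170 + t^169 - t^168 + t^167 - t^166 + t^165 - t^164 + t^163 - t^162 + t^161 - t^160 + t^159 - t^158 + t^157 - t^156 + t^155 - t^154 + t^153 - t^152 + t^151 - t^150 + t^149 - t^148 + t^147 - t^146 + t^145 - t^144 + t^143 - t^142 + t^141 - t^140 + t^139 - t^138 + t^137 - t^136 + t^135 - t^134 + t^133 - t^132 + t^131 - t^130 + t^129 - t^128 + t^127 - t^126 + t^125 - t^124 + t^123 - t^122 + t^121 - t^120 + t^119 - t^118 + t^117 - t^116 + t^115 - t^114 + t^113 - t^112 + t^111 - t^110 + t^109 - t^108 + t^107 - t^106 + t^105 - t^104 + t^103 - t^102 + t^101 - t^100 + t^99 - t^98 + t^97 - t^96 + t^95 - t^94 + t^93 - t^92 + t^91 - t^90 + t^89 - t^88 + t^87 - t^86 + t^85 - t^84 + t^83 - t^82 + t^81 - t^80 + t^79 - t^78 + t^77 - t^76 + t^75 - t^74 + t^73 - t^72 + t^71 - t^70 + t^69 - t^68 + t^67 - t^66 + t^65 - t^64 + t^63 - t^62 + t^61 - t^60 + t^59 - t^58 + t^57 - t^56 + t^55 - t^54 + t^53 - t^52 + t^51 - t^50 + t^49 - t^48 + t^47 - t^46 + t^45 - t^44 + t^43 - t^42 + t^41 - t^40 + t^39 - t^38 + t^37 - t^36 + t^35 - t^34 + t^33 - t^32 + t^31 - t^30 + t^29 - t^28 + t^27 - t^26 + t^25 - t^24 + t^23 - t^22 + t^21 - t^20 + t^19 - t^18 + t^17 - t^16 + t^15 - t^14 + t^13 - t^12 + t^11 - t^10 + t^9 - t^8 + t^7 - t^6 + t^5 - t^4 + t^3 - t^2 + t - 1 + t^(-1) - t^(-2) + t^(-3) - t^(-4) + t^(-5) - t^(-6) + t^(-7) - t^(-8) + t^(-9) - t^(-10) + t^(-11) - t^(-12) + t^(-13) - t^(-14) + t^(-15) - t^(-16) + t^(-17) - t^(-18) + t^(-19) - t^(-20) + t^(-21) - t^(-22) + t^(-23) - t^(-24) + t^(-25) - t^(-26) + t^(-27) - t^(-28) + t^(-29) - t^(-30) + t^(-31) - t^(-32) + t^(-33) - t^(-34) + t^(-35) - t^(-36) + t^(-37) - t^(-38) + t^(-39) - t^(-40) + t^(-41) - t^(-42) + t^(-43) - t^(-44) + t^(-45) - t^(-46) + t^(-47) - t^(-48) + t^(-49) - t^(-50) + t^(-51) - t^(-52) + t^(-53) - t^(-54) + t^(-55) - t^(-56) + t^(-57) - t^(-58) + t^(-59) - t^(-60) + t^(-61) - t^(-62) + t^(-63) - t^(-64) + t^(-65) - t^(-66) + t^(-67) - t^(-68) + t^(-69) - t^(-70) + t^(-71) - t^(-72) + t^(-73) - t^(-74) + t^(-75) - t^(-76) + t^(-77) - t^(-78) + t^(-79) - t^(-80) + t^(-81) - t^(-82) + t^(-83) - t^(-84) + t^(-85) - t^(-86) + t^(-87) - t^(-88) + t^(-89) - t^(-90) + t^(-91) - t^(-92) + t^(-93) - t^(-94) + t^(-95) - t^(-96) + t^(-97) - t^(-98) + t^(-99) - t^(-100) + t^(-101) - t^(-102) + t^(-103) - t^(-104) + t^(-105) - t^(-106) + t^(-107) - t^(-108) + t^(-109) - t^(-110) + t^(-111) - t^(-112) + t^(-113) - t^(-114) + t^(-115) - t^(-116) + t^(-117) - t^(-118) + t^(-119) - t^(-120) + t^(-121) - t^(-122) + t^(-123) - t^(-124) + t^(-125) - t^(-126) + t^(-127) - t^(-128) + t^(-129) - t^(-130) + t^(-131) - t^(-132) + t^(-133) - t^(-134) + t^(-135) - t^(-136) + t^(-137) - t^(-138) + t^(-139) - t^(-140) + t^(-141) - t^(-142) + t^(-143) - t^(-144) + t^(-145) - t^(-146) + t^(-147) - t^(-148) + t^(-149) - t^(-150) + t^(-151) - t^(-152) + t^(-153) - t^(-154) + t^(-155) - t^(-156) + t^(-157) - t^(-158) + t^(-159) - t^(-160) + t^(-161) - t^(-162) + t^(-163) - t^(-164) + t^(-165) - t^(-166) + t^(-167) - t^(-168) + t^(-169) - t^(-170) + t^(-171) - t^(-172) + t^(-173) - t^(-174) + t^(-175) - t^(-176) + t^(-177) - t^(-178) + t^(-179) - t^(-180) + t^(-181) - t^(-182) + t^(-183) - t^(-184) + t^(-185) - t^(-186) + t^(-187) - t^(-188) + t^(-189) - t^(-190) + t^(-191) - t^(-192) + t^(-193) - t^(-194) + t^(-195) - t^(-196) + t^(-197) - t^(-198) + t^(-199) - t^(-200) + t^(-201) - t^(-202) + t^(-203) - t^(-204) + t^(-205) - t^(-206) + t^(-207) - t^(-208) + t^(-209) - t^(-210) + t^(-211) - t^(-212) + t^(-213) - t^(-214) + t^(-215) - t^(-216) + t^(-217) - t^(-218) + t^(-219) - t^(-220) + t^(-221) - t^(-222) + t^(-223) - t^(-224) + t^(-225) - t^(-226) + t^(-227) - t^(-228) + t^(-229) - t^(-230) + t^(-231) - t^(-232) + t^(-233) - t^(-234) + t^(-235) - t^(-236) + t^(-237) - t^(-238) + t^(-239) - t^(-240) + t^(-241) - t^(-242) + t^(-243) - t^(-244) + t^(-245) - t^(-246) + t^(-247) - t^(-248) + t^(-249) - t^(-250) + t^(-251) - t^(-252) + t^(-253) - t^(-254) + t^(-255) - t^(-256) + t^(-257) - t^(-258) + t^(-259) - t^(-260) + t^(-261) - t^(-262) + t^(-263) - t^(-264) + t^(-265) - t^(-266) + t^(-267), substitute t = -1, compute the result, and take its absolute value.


Step 1: The polynomial has 535 terms with alternating signs, exponents from 267 down to -267.
Step 2: Substitute t = -1. The i-th term has coefficient (-1)^i and exponent (m-i),
  so its value is (-1)^i * (-1)^(m-i) = (-1)^m = -1 for every i.
Step 3: All 535 terms equal -1, so Delta(-1) = 535 * (-1) = -535
Step 4: |Delta(-1)| = 535

535
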